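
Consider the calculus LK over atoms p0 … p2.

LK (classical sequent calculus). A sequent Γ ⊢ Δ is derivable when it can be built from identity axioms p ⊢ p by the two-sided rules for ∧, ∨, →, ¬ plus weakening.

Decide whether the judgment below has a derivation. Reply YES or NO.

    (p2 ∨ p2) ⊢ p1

Enumerate valuations to refute Γ ⊢ Δ:
  v=000: Γ:[(p2 ∨ p2)=F] Δ:[p1=F] refutes=False
  v=001: Γ:[(p2 ∨ p2)=T] Δ:[p1=F] refutes=True  ← countermodel

Result: NO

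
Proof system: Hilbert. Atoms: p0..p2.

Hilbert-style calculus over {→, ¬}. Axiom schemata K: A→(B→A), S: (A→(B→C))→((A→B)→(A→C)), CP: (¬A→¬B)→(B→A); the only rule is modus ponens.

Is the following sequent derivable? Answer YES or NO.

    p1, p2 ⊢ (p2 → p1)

Proof tree:
[MP] p1, p2 ⊢ (p2 → p1)
  [K]  ⊢ (p1 → (p2 → p1))
  [MP] p1, p2 ⊢ p1
    [MP] p1 ⊢ (p2 → p1)
      [K]  ⊢ (p1 → (p2 → p1))
      [Hyp] p1 ⊢ p1
    [Hyp] p2 ⊢ p2

Result: YES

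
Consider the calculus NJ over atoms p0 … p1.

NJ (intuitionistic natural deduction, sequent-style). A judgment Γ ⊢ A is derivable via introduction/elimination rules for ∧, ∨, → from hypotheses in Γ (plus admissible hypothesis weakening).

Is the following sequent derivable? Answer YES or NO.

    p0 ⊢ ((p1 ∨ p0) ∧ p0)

Derivation trace:
[∧I] p0 ⊢ ((p1 ∨ p0) ∧ p0)
  [∨I₂] p0 ⊢ (p1 ∨ p0)
    [Ax] p0 ⊢ p0
  [Ax] p0 ⊢ p0

Result: YES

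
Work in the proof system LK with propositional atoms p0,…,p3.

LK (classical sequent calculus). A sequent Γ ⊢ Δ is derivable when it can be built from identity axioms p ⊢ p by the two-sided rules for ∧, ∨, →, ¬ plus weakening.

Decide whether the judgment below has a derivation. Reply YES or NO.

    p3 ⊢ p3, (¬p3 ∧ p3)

Derivation trace:
[∧R] p3 ⊢ p3, (¬p3 ∧ p3)
  [¬R]  ⊢ p3, ¬p3
    [Ax] p3 ⊢ p3
  [Ax] p3 ⊢ p3

Result: YES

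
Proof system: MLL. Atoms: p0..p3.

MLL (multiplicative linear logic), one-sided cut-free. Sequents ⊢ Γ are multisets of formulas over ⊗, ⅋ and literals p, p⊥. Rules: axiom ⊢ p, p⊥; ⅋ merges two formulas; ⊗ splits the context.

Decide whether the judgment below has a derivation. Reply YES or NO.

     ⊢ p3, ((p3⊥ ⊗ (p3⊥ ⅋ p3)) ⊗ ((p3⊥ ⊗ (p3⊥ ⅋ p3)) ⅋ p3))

Derivation (root first):
[⊗]  ⊢ p3, ((p3⊥ ⊗ (p3⊥ ⅋ p3)) ⊗ ((p3⊥ ⊗ (p3⊥ ⅋ p3)) ⅋ p3))
  [⊗]  ⊢ p3, (p3⊥ ⊗ (p3⊥ ⅋ p3))
    [Ax]  ⊢ p3, p3⊥
    [⅋]  ⊢ (p3⊥ ⅋ p3)
      [Ax]  ⊢ p3, p3⊥
  [⅋]  ⊢ ((p3⊥ ⊗ (p3⊥ ⅋ p3)) ⅋ p3)
    [⊗]  ⊢ p3, (p3⊥ ⊗ (p3⊥ ⅋ p3))
      [Ax]  ⊢ p3, p3⊥
      [⅋]  ⊢ (p3⊥ ⅋ p3)
        [Ax]  ⊢ p3, p3⊥

Result: YES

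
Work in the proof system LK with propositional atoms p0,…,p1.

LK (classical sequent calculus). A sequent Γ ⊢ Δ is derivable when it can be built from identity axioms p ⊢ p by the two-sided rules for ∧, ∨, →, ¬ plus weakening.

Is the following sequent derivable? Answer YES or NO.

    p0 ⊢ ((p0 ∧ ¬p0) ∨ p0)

Derivation trace:
[∨R] p0 ⊢ ((p0 ∧ ¬p0) ∨ p0)
  [∧R] p0 ⊢ p0, (p0 ∧ ¬p0)
    [Ax] p0 ⊢ p0
    [¬R]  ⊢ p0, ¬p0
      [Ax] p0 ⊢ p0

Result: YES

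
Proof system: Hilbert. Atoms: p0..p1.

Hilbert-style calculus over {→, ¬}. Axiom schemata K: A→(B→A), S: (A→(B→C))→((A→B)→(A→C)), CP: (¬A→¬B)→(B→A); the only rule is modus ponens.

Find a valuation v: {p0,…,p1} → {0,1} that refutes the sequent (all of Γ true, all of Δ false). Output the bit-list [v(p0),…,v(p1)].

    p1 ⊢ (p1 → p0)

Truth-table refutation:
  v=00: Γ:[p1=F] Δ:[(p1 → p0)=T] refutes=False
  v=01: Γ:[p1=T] Δ:[(p1 → p0)=F] refutes=True  ← countermodel

Result: [0, 1]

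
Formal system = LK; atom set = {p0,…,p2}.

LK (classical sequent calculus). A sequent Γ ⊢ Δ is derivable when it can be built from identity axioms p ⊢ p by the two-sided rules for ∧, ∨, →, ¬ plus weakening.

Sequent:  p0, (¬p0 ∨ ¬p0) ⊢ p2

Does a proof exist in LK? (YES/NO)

Proof tree:
[∨L] p0, (¬p0 ∨ ¬p0) ⊢ p2
  [¬L] p0, ¬p0 ⊢ 
    [Ax] p0 ⊢ p0
  [WR] p0, ¬p0 ⊢ p2
    [¬L] p0, ¬p0 ⊢ 
      [Ax] p0 ⊢ p0

Result: YES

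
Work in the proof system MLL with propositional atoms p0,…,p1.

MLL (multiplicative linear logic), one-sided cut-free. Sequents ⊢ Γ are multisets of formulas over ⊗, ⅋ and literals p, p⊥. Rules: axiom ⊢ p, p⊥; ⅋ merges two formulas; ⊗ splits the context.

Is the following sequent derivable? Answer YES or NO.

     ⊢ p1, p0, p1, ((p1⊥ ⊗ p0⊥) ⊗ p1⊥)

Derivation trace:
[⊗]  ⊢ p1, p0, p1, ((p1⊥ ⊗ p0⊥) ⊗ p1⊥)
  [⊗]  ⊢ p1, p0, (p1⊥ ⊗ p0⊥)
    [Ax]  ⊢ p1, p1⊥
    [Ax]  ⊢ p0, p0⊥
  [Ax]  ⊢ p1, p1⊥

Result: YES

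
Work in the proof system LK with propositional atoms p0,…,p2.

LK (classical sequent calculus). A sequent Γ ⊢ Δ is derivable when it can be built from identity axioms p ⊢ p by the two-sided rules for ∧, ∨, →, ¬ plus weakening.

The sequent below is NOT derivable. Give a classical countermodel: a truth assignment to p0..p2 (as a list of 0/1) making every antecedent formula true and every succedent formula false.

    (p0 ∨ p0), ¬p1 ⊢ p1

Search for a countermodel by truth-table:
  v=000: Γ:[(p0 ∨ p0)=F, ¬p1=T] Δ:[p1=F] refutes=False
  v=001: Γ:[(p0 ∨ p0)=F, ¬p1=T] Δ:[p1=F] refutes=False
  v=010: Γ:[(p0 ∨ p0)=F, ¬p1=F] Δ:[p1=T] refutes=False
  v=011: Γ:[(p0 ∨ p0)=F, ¬p1=F] Δ:[p1=T] refutes=False
  v=100: Γ:[(p0 ∨ p0)=T, ¬p1=T] Δ:[p1=F] refutes=True  ← countermodel

Result: [1, 0, 0]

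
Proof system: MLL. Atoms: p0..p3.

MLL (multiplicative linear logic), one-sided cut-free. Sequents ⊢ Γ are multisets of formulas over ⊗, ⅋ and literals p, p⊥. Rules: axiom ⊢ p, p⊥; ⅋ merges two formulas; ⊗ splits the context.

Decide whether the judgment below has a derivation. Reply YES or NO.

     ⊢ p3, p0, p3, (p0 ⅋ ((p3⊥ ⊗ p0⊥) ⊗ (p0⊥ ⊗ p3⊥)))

Derivation trace:
[⅋]  ⊢ p3, p0, p3, (p0 ⅋ ((p3⊥ ⊗ p0⊥) ⊗ (p0⊥ ⊗ p3⊥)))
  [⊗]  ⊢ p3, p0, p0, p3, ((p3⊥ ⊗ p0⊥) ⊗ (p0⊥ ⊗ p3⊥))
    [⊗]  ⊢ p3, p0, (p3⊥ ⊗ p0⊥)
      [Ax]  ⊢ p3, p3⊥
      [Ax]  ⊢ p0, p0⊥
    [⊗]  ⊢ p0, p3, (p0⊥ ⊗ p3⊥)
      [Ax]  ⊢ p0, p0⊥
      [Ax]  ⊢ p3, p3⊥

Result: YES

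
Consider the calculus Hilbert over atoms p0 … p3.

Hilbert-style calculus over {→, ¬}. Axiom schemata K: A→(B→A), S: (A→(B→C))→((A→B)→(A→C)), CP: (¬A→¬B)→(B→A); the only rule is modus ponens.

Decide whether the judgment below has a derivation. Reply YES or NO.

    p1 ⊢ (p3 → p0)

Search for a countermodel by truth-table:
  v=0000: Γ:[p1=F] Δ:[(p3 → p0)=T] refutes=False
  v=0001: Γ:[p1=F] Δ:[(p3 → p0)=F] refutes=False
  v=0010: Γ:[p1=F] Δ:[(p3 → p0)=T] refutes=False
  v=0011: Γ:[p1=F] Δ:[(p3 → p0)=F] refutes=False
  v=0100: Γ:[p1=T] Δ:[(p3 → p0)=T] refutes=False
  v=0101: Γ:[p1=T] Δ:[(p3 → p0)=F] refutes=True  ← countermodel

Result: NO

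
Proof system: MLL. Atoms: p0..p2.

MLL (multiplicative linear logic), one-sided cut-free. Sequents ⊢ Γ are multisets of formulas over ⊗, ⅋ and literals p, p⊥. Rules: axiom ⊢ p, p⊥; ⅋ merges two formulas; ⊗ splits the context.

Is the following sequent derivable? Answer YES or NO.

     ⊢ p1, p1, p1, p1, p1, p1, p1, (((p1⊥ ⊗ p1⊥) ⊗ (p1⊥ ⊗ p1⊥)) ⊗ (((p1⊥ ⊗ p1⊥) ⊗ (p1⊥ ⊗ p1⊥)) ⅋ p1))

Proof tree:
[⊗]  ⊢ p1, p1, p1, p1, p1, p1, p1, (((p1⊥ ⊗ p1⊥) ⊗ (p1⊥ ⊗ p1⊥)) ⊗ (((p1⊥ ⊗ p1⊥) ⊗ (p1⊥ ⊗ p1⊥)) ⅋ p1))
  [⊗]  ⊢ p1, p1, p1, p1, ((p1⊥ ⊗ p1⊥) ⊗ (p1⊥ ⊗ p1⊥))
    [⊗]  ⊢ p1, p1, (p1⊥ ⊗ p1⊥)
      [Ax]  ⊢ p1, p1⊥
      [Ax]  ⊢ p1, p1⊥
    [⊗]  ⊢ p1, p1, (p1⊥ ⊗ p1⊥)
      [Ax]  ⊢ p1, p1⊥
      [Ax]  ⊢ p1, p1⊥
  [⅋]  ⊢ p1, p1, p1, (((p1⊥ ⊗ p1⊥) ⊗ (p1⊥ ⊗ p1⊥)) ⅋ p1)
    [⊗]  ⊢ p1, p1, p1, p1, ((p1⊥ ⊗ p1⊥) ⊗ (p1⊥ ⊗ p1⊥))
      [⊗]  ⊢ p1, p1, (p1⊥ ⊗ p1⊥)
        [Ax]  ⊢ p1, p1⊥
        [Ax]  ⊢ p1, p1⊥
      [⊗]  ⊢ p1, p1, (p1⊥ ⊗ p1⊥)
        [Ax]  ⊢ p1, p1⊥
        [Ax]  ⊢ p1, p1⊥

Result: YES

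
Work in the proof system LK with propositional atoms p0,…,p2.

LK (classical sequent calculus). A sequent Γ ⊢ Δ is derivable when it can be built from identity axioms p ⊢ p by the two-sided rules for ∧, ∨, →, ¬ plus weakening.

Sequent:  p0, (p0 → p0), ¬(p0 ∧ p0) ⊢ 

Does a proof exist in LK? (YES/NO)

Derivation (root first):
[¬L] p0, (p0 → p0), ¬(p0 ∧ p0) ⊢ 
  [→L] p0, (p0 → p0) ⊢ (p0 ∧ p0)
    [Ax] p0 ⊢ p0
    [∧R] p0 ⊢ (p0 ∧ p0)
      [Ax] p0 ⊢ p0
      [Ax] p0 ⊢ p0

Result: YES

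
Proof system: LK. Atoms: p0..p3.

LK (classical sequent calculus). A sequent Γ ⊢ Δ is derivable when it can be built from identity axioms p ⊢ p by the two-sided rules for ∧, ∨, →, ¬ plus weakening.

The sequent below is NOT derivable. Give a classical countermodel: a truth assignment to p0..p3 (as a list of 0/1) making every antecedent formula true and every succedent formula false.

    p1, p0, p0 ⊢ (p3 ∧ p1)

Search for a countermodel by truth-table:
  v=0000: Γ:[p1=F, p0=F, p0=F] Δ:[(p3 ∧ p1)=F] refutes=False
  v=0001: Γ:[p1=F, p0=F, p0=F] Δ:[(p3 ∧ p1)=F] refutes=False
  v=0010: Γ:[p1=F, p0=F, p0=F] Δ:[(p3 ∧ p1)=F] refutes=False
  v=0011: Γ:[p1=F, p0=F, p0=F] Δ:[(p3 ∧ p1)=F] refutes=False
  v=0100: Γ:[p1=T, p0=F, p0=F] Δ:[(p3 ∧ p1)=F] refutes=False
  v=0101: Γ:[p1=T, p0=F, p0=F] Δ:[(p3 ∧ p1)=T] refutes=False
  v=0110: Γ:[p1=T, p0=F, p0=F] Δ:[(p3 ∧ p1)=F] refutes=False
  v=0111: Γ:[p1=T, p0=F, p0=F] Δ:[(p3 ∧ p1)=T] refutes=False
  v=1000: Γ:[p1=F, p0=T, p0=T] Δ:[(p3 ∧ p1)=F] refutes=False
  v=1001: Γ:[p1=F, p0=T, p0=T] Δ:[(p3 ∧ p1)=F] refutes=False
  v=1010: Γ:[p1=F, p0=T, p0=T] Δ:[(p3 ∧ p1)=F] refutes=False
  v=1011: Γ:[p1=F, p0=T, p0=T] Δ:[(p3 ∧ p1)=F] refutes=False
  v=1100: Γ:[p1=T, p0=T, p0=T] Δ:[(p3 ∧ p1)=F] refutes=True  ← countermodel

Result: [1, 1, 0, 0]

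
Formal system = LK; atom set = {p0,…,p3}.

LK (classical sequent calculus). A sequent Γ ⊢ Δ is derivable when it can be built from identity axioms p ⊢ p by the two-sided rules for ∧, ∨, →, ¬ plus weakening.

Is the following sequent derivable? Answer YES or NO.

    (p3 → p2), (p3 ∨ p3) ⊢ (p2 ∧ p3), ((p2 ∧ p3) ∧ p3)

Derivation (root first):
[∨L] (p3 → p2), (p3 ∨ p3) ⊢ (p2 ∧ p3), ((p2 ∧ p3) ∧ p3)
  [∧R] (p3 → p2), p3 ⊢ (p2 ∧ p3)
    [→L] p3, (p3 → p2) ⊢ p2
      [Ax] p3 ⊢ p3
      [Ax] p2 ⊢ p2
    [Ax] p3 ⊢ p3
  [∧R] (p3 → p2), p3 ⊢ ((p2 ∧ p3) ∧ p3)
    [∧R] (p3 → p2), p3 ⊢ (p2 ∧ p3)
      [→L] p3, (p3 → p2) ⊢ p2
        [Ax] p3 ⊢ p3
        [Ax] p2 ⊢ p2
      [Ax] p3 ⊢ p3
    [Ax] p3 ⊢ p3

Result: YES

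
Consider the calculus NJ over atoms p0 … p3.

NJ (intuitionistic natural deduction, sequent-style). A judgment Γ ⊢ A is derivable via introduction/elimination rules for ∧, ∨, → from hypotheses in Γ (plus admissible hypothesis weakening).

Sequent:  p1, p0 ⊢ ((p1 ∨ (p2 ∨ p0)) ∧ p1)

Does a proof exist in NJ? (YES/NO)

Proof tree:
[∧I] p1, p0 ⊢ ((p1 ∨ (p2 ∨ p0)) ∧ p1)
  [∨I₂] p0 ⊢ (p1 ∨ (p2 ∨ p0))
    [∨I₂] p0 ⊢ (p2 ∨ p0)
      [Ax] p0 ⊢ p0
  [Ax] p1 ⊢ p1

Result: YES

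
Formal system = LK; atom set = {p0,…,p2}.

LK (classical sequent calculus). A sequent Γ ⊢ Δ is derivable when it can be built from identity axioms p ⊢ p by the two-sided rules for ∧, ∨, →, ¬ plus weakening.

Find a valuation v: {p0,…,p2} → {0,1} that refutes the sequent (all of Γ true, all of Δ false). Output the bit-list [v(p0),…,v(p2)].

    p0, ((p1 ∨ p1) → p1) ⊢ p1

Search for a countermodel by truth-table:
  v=000: Γ:[p0=F, ((p1 ∨ p1) → p1)=T] Δ:[p1=F] refutes=False
  v=001: Γ:[p0=F, ((p1 ∨ p1) → p1)=T] Δ:[p1=F] refutes=False
  v=010: Γ:[p0=F, ((p1 ∨ p1) → p1)=T] Δ:[p1=T] refutes=False
  v=011: Γ:[p0=F, ((p1 ∨ p1) → p1)=T] Δ:[p1=T] refutes=False
  v=100: Γ:[p0=T, ((p1 ∨ p1) → p1)=T] Δ:[p1=F] refutes=True  ← countermodel

Result: [1, 0, 0]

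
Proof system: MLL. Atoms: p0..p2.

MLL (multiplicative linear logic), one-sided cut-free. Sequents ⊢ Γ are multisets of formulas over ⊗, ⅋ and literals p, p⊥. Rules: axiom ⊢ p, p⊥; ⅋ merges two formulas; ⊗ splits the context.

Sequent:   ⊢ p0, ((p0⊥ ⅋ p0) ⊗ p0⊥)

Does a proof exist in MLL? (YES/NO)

Derivation trace:
[⊗]  ⊢ p0, ((p0⊥ ⅋ p0) ⊗ p0⊥)
  [⅋]  ⊢ (p0⊥ ⅋ p0)
    [Ax]  ⊢ p0, p0⊥
  [Ax]  ⊢ p0, p0⊥

Result: YES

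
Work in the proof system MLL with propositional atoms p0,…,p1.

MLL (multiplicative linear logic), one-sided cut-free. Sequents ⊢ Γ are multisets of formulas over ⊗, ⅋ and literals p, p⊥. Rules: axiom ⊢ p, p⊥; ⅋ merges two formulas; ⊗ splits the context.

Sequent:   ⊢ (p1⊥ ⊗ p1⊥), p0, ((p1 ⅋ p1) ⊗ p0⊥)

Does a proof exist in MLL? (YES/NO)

Proof tree:
[⊗]  ⊢ (p1⊥ ⊗ p1⊥), p0, ((p1 ⅋ p1) ⊗ p0⊥)
  [⅋]  ⊢ (p1⊥ ⊗ p1⊥), (p1 ⅋ p1)
    [⊗]  ⊢ p1, p1, (p1⊥ ⊗ p1⊥)
      [Ax]  ⊢ p1, p1⊥
      [Ax]  ⊢ p1, p1⊥
  [Ax]  ⊢ p0, p0⊥

Result: YES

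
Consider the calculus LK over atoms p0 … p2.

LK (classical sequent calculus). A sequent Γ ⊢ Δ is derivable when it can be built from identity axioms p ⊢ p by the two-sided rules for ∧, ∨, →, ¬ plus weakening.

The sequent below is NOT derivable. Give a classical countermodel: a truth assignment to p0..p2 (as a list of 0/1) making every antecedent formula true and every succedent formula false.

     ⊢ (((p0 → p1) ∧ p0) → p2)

Enumerate valuations to refute Γ ⊢ Δ:
  v=000: Γ:[] Δ:[(((p0 → p1) ∧ p0) → p2)=T] refutes=False
  v=001: Γ:[] Δ:[(((p0 → p1) ∧ p0) → p2)=T] refutes=False
  v=010: Γ:[] Δ:[(((p0 → p1) ∧ p0) → p2)=T] refutes=False
  v=011: Γ:[] Δ:[(((p0 → p1) ∧ p0) → p2)=T] refutes=False
  v=100: Γ:[] Δ:[(((p0 → p1) ∧ p0) → p2)=T] refutes=False
  v=101: Γ:[] Δ:[(((p0 → p1) ∧ p0) → p2)=T] refutes=False
  v=110: Γ:[] Δ:[(((p0 → p1) ∧ p0) → p2)=F] refutes=True  ← countermodel

Result: [1, 1, 0]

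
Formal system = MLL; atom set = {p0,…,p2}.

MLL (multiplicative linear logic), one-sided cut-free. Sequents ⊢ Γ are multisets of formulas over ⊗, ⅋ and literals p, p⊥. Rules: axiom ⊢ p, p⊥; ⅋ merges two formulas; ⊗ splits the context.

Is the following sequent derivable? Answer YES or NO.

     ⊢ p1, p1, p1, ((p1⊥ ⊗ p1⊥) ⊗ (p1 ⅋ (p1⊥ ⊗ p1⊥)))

Proof tree:
[⊗]  ⊢ p1, p1, p1, ((p1⊥ ⊗ p1⊥) ⊗ (p1 ⅋ (p1⊥ ⊗ p1⊥)))
  [⊗]  ⊢ p1, p1, (p1⊥ ⊗ p1⊥)
    [Ax]  ⊢ p1, p1⊥
    [Ax]  ⊢ p1, p1⊥
  [⅋]  ⊢ p1, (p1 ⅋ (p1⊥ ⊗ p1⊥))
    [⊗]  ⊢ p1, p1, (p1⊥ ⊗ p1⊥)
      [Ax]  ⊢ p1, p1⊥
      [Ax]  ⊢ p1, p1⊥

Result: YES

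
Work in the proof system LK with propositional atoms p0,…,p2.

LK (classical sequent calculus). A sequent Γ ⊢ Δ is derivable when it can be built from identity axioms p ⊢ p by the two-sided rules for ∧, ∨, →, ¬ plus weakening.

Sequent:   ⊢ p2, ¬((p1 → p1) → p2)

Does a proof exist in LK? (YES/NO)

Derivation (root first):
[¬R]  ⊢ p2, ¬((p1 → p1) → p2)
  [→L] ((p1 → p1) → p2) ⊢ p2
    [→R]  ⊢ (p1 → p1)
      [Ax] p1 ⊢ p1
    [WR] p2 ⊢ p2, p2
      [Ax] p2 ⊢ p2

Result: YES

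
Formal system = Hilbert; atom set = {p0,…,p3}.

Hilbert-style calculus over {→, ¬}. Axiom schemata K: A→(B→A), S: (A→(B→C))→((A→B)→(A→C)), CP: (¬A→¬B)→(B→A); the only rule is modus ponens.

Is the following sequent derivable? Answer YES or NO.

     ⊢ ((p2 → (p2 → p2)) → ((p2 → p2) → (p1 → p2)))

Enumerate valuations to refute Γ ⊢ Δ:
  v=0000: Γ:[] Δ:[((p2 → (p2 → p2)) → ((p2 → p2) → (p1 → p2)))=T] refutes=False
  v=0001: Γ:[] Δ:[((p2 → (p2 → p2)) → ((p2 → p2) → (p1 → p2)))=T] refutes=False
  v=0010: Γ:[] Δ:[((p2 → (p2 → p2)) → ((p2 → p2) → (p1 → p2)))=T] refutes=False
  v=0011: Γ:[] Δ:[((p2 → (p2 → p2)) → ((p2 → p2) → (p1 → p2)))=T] refutes=False
  v=0100: Γ:[] Δ:[((p2 → (p2 → p2)) → ((p2 → p2) → (p1 → p2)))=F] refutes=True  ← countermodel

Result: NO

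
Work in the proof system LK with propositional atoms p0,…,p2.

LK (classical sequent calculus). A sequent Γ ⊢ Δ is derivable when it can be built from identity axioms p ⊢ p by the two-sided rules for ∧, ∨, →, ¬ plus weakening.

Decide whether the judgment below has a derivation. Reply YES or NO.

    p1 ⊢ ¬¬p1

Derivation trace:
[¬R] p1 ⊢ ¬¬p1
  [¬L] p1, ¬p1 ⊢ 
    [Ax] p1 ⊢ p1

Result: YES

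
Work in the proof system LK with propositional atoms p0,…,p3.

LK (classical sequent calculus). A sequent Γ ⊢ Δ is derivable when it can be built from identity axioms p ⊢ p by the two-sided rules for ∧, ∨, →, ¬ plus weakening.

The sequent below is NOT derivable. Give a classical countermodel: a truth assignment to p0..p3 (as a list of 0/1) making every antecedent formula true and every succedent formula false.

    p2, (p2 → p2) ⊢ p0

Search for a countermodel by truth-table:
  v=0000: Γ:[p2=F, (p2 → p2)=T] Δ:[p0=F] refutes=False
  v=0001: Γ:[p2=F, (p2 → p2)=T] Δ:[p0=F] refutes=False
  v=0010: Γ:[p2=T, (p2 → p2)=T] Δ:[p0=F] refutes=True  ← countermodel

Result: [0, 0, 1, 0]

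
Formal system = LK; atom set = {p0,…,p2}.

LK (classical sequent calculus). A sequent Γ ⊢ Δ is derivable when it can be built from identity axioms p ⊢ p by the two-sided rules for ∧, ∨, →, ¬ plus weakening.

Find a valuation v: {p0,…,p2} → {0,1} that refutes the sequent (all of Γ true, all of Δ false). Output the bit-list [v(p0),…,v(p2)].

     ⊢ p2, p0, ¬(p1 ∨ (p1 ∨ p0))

Truth-table refutation:
  v=000: Γ:[] Δ:[p2=F, p0=F, ¬(p1 ∨ (p1 ∨ p0))=T] refutes=False
  v=001: Γ:[] Δ:[p2=T, p0=F, ¬(p1 ∨ (p1 ∨ p0))=T] refutes=False
  v=010: Γ:[] Δ:[p2=F, p0=F, ¬(p1 ∨ (p1 ∨ p0))=F] refutes=True  ← countermodel

Result: [0, 1, 0]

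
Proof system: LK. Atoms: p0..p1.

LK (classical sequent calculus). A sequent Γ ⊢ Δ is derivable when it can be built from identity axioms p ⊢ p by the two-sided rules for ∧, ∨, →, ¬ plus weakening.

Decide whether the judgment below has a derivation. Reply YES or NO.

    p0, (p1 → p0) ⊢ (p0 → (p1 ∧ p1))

Enumerate valuations to refute Γ ⊢ Δ:
  v=00: Γ:[p0=F, (p1 → p0)=T] Δ:[(p0 → (p1 ∧ p1))=T] refutes=False
  v=01: Γ:[p0=F, (p1 → p0)=F] Δ:[(p0 → (p1 ∧ p1))=T] refutes=False
  v=10: Γ:[p0=T, (p1 → p0)=T] Δ:[(p0 → (p1 ∧ p1))=F] refutes=True  ← countermodel

Result: NO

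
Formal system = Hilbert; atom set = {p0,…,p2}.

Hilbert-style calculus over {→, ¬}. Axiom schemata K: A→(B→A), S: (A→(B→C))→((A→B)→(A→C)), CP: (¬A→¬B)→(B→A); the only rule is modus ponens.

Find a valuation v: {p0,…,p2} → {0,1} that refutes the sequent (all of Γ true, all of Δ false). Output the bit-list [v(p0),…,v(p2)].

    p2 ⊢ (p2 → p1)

Enumerate valuations to refute Γ ⊢ Δ:
  v=000: Γ:[p2=F] Δ:[(p2 → p1)=T] refutes=False
  v=001: Γ:[p2=T] Δ:[(p2 → p1)=F] refutes=True  ← countermodel

Result: [0, 0, 1]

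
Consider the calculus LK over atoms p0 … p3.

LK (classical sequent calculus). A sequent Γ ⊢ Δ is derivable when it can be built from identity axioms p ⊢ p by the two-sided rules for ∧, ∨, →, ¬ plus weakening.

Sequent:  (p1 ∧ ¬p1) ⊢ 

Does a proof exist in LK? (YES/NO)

Derivation (root first):
[∧L] (p1 ∧ ¬p1) ⊢ 
  [¬L] p1, ¬p1 ⊢ 
    [Ax] p1 ⊢ p1

Result: YES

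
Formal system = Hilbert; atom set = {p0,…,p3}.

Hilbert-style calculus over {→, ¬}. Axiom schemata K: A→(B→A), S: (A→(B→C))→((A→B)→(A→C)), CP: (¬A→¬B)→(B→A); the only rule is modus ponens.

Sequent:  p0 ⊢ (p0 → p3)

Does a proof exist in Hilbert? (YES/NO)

Search for a countermodel by truth-table:
  v=0000: Γ:[p0=F] Δ:[(p0 → p3)=T] refutes=False
  v=0001: Γ:[p0=F] Δ:[(p0 → p3)=T] refutes=False
  v=0010: Γ:[p0=F] Δ:[(p0 → p3)=T] refutes=False
  v=0011: Γ:[p0=F] Δ:[(p0 → p3)=T] refutes=False
  v=0100: Γ:[p0=F] Δ:[(p0 → p3)=T] refutes=False
  v=0101: Γ:[p0=F] Δ:[(p0 → p3)=T] refutes=False
  v=0110: Γ:[p0=F] Δ:[(p0 → p3)=T] refutes=False
  v=0111: Γ:[p0=F] Δ:[(p0 → p3)=T] refutes=False
  v=1000: Γ:[p0=T] Δ:[(p0 → p3)=F] refutes=True  ← countermodel

Result: NO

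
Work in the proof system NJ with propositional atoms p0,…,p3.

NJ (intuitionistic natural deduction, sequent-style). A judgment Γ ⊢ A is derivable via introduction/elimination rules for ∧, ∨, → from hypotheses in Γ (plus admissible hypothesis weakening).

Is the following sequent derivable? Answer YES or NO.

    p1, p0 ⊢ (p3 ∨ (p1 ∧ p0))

Derivation trace:
[∨I₂] p1, p0 ⊢ (p3 ∨ (p1 ∧ p0))
  [∧I] p1, p0 ⊢ (p1 ∧ p0)
    [Ax] p1 ⊢ p1
    [Ax] p0 ⊢ p0

Result: YES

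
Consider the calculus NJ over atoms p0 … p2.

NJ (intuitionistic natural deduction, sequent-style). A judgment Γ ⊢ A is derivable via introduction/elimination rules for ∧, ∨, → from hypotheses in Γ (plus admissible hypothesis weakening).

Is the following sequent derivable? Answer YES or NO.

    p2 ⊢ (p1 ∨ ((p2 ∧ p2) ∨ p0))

Proof tree:
[∨I₂] p2 ⊢ (p1 ∨ ((p2 ∧ p2) ∨ p0))
  [∨I₁] p2 ⊢ ((p2 ∧ p2) ∨ p0)
    [∧I] p2 ⊢ (p2 ∧ p2)
      [Ax] p2 ⊢ p2
      [Ax] p2 ⊢ p2

Result: YES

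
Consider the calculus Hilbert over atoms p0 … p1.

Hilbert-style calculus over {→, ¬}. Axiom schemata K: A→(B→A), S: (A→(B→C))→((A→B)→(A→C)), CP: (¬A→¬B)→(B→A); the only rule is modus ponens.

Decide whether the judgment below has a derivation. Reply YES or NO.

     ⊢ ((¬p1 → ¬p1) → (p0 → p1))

Enumerate valuations to refute Γ ⊢ Δ:
  v=00: Γ:[] Δ:[((¬p1 → ¬p1) → (p0 → p1))=T] refutes=False
  v=01: Γ:[] Δ:[((¬p1 → ¬p1) → (p0 → p1))=T] refutes=False
  v=10: Γ:[] Δ:[((¬p1 → ¬p1) → (p0 → p1))=F] refutes=True  ← countermodel

Result: NO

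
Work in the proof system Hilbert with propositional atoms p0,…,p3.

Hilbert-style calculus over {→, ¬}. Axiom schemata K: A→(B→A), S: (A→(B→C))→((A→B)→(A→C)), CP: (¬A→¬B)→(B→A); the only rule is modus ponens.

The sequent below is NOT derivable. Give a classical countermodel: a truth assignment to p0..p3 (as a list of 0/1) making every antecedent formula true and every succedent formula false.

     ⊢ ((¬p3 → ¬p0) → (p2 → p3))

Search for a countermodel by truth-table:
  v=0000: Γ:[] Δ:[((¬p3 → ¬p0) → (p2 → p3))=T] refutes=False
  v=0001: Γ:[] Δ:[((¬p3 → ¬p0) → (p2 → p3))=T] refutes=False
  v=0010: Γ:[] Δ:[((¬p3 → ¬p0) → (p2 → p3))=F] refutes=True  ← countermodel

Result: [0, 0, 1, 0]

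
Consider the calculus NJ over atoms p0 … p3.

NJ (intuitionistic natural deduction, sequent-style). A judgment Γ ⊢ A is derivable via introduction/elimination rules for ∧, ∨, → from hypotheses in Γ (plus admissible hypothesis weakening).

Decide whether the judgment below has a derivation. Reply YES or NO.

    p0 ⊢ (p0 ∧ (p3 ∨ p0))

Derivation trace:
[∧I] p0 ⊢ (p0 ∧ (p3 ∨ p0))
  [Ax] p0 ⊢ p0
  [∨I₂] p0 ⊢ (p3 ∨ p0)
    [Ax] p0 ⊢ p0

Result: YES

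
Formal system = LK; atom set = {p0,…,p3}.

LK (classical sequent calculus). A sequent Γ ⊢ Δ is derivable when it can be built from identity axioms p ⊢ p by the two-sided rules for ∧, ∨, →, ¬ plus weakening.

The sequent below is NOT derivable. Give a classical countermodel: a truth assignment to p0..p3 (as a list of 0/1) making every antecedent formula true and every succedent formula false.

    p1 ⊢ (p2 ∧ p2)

Truth-table refutation:
  v=0000: Γ:[p1=F] Δ:[(p2 ∧ p2)=F] refutes=False
  v=0001: Γ:[p1=F] Δ:[(p2 ∧ p2)=F] refutes=False
  v=0010: Γ:[p1=F] Δ:[(p2 ∧ p2)=T] refutes=False
  v=0011: Γ:[p1=F] Δ:[(p2 ∧ p2)=T] refutes=False
  v=0100: Γ:[p1=T] Δ:[(p2 ∧ p2)=F] refutes=True  ← countermodel

Result: [0, 1, 0, 0]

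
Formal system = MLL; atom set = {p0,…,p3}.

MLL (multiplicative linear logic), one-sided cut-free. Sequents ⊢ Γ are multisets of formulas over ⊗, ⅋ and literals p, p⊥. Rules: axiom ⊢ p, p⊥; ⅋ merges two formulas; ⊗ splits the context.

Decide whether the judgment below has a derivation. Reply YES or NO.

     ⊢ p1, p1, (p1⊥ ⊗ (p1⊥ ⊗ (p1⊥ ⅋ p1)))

Derivation trace:
[⊗]  ⊢ p1, p1, (p1⊥ ⊗ (p1⊥ ⊗ (p1⊥ ⅋ p1)))
  [Ax]  ⊢ p1, p1⊥
  [⊗]  ⊢ p1, (p1⊥ ⊗ (p1⊥ ⅋ p1))
    [Ax]  ⊢ p1, p1⊥
    [⅋]  ⊢ (p1⊥ ⅋ p1)
      [Ax]  ⊢ p1, p1⊥

Result: YES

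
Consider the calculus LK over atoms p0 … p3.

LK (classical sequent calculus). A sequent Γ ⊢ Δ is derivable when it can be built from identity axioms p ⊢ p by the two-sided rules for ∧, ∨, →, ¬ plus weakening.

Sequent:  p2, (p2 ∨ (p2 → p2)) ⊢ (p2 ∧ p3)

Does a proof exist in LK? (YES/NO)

Search for a countermodel by truth-table:
  v=0000: Γ:[p2=F, (p2 ∨ (p2 → p2))=T] Δ:[(p2 ∧ p3)=F] refutes=False
  v=0001: Γ:[p2=F, (p2 ∨ (p2 → p2))=T] Δ:[(p2 ∧ p3)=F] refutes=False
  v=0010: Γ:[p2=T, (p2 ∨ (p2 → p2))=T] Δ:[(p2 ∧ p3)=F] refutes=True  ← countermodel

Result: NO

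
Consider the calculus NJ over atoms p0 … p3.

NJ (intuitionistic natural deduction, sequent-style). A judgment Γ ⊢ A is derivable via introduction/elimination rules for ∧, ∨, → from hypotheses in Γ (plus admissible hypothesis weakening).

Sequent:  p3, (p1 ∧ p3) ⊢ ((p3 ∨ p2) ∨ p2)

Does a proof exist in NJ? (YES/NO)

Derivation (root first):
[Wk] p3, (p1 ∧ p3) ⊢ ((p3 ∨ p2) ∨ p2)
  [∨I₁] p3 ⊢ ((p3 ∨ p2) ∨ p2)
    [∨I₁] p3 ⊢ (p3 ∨ p2)
      [Ax] p3 ⊢ p3

Result: YES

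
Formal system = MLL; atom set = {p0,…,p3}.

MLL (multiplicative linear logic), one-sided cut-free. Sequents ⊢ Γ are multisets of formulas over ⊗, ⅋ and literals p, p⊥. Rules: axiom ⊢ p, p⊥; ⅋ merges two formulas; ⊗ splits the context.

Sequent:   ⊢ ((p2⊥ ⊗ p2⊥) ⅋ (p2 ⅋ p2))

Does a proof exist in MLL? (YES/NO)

Derivation trace:
[⅋]  ⊢ ((p2⊥ ⊗ p2⊥) ⅋ (p2 ⅋ p2))
  [⅋]  ⊢ (p2⊥ ⊗ p2⊥), (p2 ⅋ p2)
    [⊗]  ⊢ p2, p2, (p2⊥ ⊗ p2⊥)
      [Ax]  ⊢ p2, p2⊥
      [Ax]  ⊢ p2, p2⊥

Result: YES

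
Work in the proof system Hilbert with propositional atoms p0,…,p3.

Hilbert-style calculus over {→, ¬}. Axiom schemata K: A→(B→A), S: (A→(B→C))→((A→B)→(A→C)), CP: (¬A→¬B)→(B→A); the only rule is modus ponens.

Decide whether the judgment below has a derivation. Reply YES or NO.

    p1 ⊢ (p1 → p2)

Search for a countermodel by truth-table:
  v=0000: Γ:[p1=F] Δ:[(p1 → p2)=T] refutes=False
  v=0001: Γ:[p1=F] Δ:[(p1 → p2)=T] refutes=False
  v=0010: Γ:[p1=F] Δ:[(p1 → p2)=T] refutes=False
  v=0011: Γ:[p1=F] Δ:[(p1 → p2)=T] refutes=False
  v=0100: Γ:[p1=T] Δ:[(p1 → p2)=F] refutes=True  ← countermodel

Result: NO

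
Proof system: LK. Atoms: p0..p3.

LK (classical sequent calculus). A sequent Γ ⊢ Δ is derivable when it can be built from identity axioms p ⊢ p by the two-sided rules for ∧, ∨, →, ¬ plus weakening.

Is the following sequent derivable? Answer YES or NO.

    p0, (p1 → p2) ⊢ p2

Search for a countermodel by truth-table:
  v=0000: Γ:[p0=F, (p1 → p2)=T] Δ:[p2=F] refutes=False
  v=0001: Γ:[p0=F, (p1 → p2)=T] Δ:[p2=F] refutes=False
  v=0010: Γ:[p0=F, (p1 → p2)=T] Δ:[p2=T] refutes=False
  v=0011: Γ:[p0=F, (p1 → p2)=T] Δ:[p2=T] refutes=False
  v=0100: Γ:[p0=F, (p1 → p2)=F] Δ:[p2=F] refutes=False
  v=0101: Γ:[p0=F, (p1 → p2)=F] Δ:[p2=F] refutes=False
  v=0110: Γ:[p0=F, (p1 → p2)=T] Δ:[p2=T] refutes=False
  v=0111: Γ:[p0=F, (p1 → p2)=T] Δ:[p2=T] refutes=False
  v=1000: Γ:[p0=T, (p1 → p2)=T] Δ:[p2=F] refutes=True  ← countermodel

Result: NO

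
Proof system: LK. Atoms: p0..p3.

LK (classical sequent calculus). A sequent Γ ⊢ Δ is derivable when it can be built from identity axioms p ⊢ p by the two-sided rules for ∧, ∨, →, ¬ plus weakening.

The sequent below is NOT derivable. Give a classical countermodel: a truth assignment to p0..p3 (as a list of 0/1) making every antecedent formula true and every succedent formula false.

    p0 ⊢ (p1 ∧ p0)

Truth-table refutation:
  v=0000: Γ:[p0=F] Δ:[(p1 ∧ p0)=F] refutes=False
  v=0001: Γ:[p0=F] Δ:[(p1 ∧ p0)=F] refutes=False
  v=0010: Γ:[p0=F] Δ:[(p1 ∧ p0)=F] refutes=False
  v=0011: Γ:[p0=F] Δ:[(p1 ∧ p0)=F] refutes=False
  v=0100: Γ:[p0=F] Δ:[(p1 ∧ p0)=F] refutes=False
  v=0101: Γ:[p0=F] Δ:[(p1 ∧ p0)=F] refutes=False
  v=0110: Γ:[p0=F] Δ:[(p1 ∧ p0)=F] refutes=False
  v=0111: Γ:[p0=F] Δ:[(p1 ∧ p0)=F] refutes=False
  v=1000: Γ:[p0=T] Δ:[(p1 ∧ p0)=F] refutes=True  ← countermodel

Result: [1, 0, 0, 0]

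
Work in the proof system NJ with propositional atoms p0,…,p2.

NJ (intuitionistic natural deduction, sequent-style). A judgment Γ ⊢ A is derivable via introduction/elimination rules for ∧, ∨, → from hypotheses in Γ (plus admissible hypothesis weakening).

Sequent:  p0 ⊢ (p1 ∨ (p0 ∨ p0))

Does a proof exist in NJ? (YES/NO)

Proof tree:
[∨I₂] p0 ⊢ (p1 ∨ (p0 ∨ p0))
  [∨I₂] p0 ⊢ (p0 ∨ p0)
    [Ax] p0 ⊢ p0

Result: YES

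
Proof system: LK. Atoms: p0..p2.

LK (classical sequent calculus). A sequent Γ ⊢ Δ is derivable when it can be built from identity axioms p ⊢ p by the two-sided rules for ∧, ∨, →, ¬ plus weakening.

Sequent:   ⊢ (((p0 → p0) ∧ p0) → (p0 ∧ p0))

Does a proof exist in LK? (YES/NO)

Proof tree:
[→R]  ⊢ (((p0 → p0) ∧ p0) → (p0 ∧ p0))
  [∧L] ((p0 → p0) ∧ p0) ⊢ (p0 ∧ p0)
    [∧R] (p0 → p0), p0 ⊢ (p0 ∧ p0)
      [→L] p0, (p0 → p0) ⊢ p0
        [Ax] p0 ⊢ p0
        [Ax] p0 ⊢ p0
      [Ax] p0 ⊢ p0

Result: YES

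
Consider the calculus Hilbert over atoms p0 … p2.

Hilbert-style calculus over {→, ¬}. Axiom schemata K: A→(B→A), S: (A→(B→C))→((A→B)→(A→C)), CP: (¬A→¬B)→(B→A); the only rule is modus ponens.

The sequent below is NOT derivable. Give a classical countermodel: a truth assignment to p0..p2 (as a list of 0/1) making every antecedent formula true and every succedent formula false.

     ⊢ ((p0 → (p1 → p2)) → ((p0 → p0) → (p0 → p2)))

Enumerate valuations to refute Γ ⊢ Δ:
  v=000: Γ:[] Δ:[((p0 → (p1 → p2)) → ((p0 → p0) → (p0 → p2)))=T] refutes=False
  v=001: Γ:[] Δ:[((p0 → (p1 → p2)) → ((p0 → p0) → (p0 → p2)))=T] refutes=False
  v=010: Γ:[] Δ:[((p0 → (p1 → p2)) → ((p0 → p0) → (p0 → p2)))=T] refutes=False
  v=011: Γ:[] Δ:[((p0 → (p1 → p2)) → ((p0 → p0) → (p0 → p2)))=T] refutes=False
  v=100: Γ:[] Δ:[((p0 → (p1 → p2)) → ((p0 → p0) → (p0 → p2)))=F] refutes=True  ← countermodel

Result: [1, 0, 0]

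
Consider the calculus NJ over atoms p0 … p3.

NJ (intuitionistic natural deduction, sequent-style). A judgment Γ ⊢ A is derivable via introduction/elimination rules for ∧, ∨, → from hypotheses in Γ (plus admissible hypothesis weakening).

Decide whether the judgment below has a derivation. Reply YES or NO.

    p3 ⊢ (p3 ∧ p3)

Derivation (root first):
[∧I] p3 ⊢ (p3 ∧ p3)
  [→E] p3 ⊢ p3
    [→I]  ⊢ (p3 → p3)
      [Ax] p3 ⊢ p3
    [Ax] p3 ⊢ p3
  [→E] p3 ⊢ p3
    [→I]  ⊢ (p3 → p3)
      [Ax] p3 ⊢ p3
    [Ax] p3 ⊢ p3

Result: YES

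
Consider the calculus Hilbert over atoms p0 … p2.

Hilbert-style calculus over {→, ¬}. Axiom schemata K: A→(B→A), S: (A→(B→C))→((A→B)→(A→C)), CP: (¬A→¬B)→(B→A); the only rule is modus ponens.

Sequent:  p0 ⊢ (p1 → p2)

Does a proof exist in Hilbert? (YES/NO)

Search for a countermodel by truth-table:
  v=000: Γ:[p0=F] Δ:[(p1 → p2)=T] refutes=False
  v=001: Γ:[p0=F] Δ:[(p1 → p2)=T] refutes=False
  v=010: Γ:[p0=F] Δ:[(p1 → p2)=F] refutes=False
  v=011: Γ:[p0=F] Δ:[(p1 → p2)=T] refutes=False
  v=100: Γ:[p0=T] Δ:[(p1 → p2)=T] refutes=False
  v=101: Γ:[p0=T] Δ:[(p1 → p2)=T] refutes=False
  v=110: Γ:[p0=T] Δ:[(p1 → p2)=F] refutes=True  ← countermodel

Result: NO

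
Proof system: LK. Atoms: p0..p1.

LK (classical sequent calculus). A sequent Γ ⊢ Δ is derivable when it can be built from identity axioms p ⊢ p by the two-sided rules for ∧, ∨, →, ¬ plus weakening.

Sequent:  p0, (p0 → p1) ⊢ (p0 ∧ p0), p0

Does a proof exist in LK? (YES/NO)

Derivation (root first):
[→L] p0, (p0 → p1) ⊢ (p0 ∧ p0), p0
  [WR] p0 ⊢ (p0 ∧ p0), p0
    [∧R] p0 ⊢ (p0 ∧ p0)
      [Ax] p0 ⊢ p0
      [Ax] p0 ⊢ p0
  [WL] p0, p1 ⊢ p0
    [Ax] p0 ⊢ p0

Result: YES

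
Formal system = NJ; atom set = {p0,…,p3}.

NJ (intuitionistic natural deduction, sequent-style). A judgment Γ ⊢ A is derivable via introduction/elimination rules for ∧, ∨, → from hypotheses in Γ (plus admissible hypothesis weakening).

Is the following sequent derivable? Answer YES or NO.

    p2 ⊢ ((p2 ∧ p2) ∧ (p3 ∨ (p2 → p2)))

Proof tree:
[∧I] p2 ⊢ ((p2 ∧ p2) ∧ (p3 ∨ (p2 → p2)))
  [∧I] p2 ⊢ (p2 ∧ p2)
    [Ax] p2 ⊢ p2
    [Ax] p2 ⊢ p2
  [∨I₂]  ⊢ (p3 ∨ (p2 → p2))
    [→I]  ⊢ (p2 → p2)
      [Ax] p2 ⊢ p2

Result: YES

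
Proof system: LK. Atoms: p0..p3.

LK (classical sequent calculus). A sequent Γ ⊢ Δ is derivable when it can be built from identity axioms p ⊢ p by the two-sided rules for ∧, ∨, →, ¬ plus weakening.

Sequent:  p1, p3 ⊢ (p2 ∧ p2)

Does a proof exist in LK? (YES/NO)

Enumerate valuations to refute Γ ⊢ Δ:
  v=0000: Γ:[p1=F, p3=F] Δ:[(p2 ∧ p2)=F] refutes=False
  v=0001: Γ:[p1=F, p3=T] Δ:[(p2 ∧ p2)=F] refutes=False
  v=0010: Γ:[p1=F, p3=F] Δ:[(p2 ∧ p2)=T] refutes=False
  v=0011: Γ:[p1=F, p3=T] Δ:[(p2 ∧ p2)=T] refutes=False
  v=0100: Γ:[p1=T, p3=F] Δ:[(p2 ∧ p2)=F] refutes=False
  v=0101: Γ:[p1=T, p3=T] Δ:[(p2 ∧ p2)=F] refutes=True  ← countermodel

Result: NO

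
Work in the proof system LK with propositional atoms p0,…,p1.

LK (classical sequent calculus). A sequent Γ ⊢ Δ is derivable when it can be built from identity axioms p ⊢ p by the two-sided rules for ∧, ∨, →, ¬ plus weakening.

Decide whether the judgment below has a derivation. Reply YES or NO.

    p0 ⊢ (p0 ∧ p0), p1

Proof tree:
[WR] p0 ⊢ (p0 ∧ p0), p1
  [∧R] p0 ⊢ (p0 ∧ p0)
    [Ax] p0 ⊢ p0
    [Ax] p0 ⊢ p0

Result: YES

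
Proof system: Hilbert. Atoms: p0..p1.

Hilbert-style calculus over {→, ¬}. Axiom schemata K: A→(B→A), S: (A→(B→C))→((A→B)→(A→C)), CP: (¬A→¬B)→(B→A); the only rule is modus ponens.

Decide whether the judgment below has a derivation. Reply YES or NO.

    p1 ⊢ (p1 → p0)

Truth-table refutation:
  v=00: Γ:[p1=F] Δ:[(p1 → p0)=T] refutes=False
  v=01: Γ:[p1=T] Δ:[(p1 → p0)=F] refutes=True  ← countermodel

Result: NO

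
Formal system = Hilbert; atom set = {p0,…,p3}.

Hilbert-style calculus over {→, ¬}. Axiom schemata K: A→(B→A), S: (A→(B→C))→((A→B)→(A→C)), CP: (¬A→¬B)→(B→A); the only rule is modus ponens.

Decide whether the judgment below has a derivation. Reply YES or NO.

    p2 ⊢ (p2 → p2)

Derivation (root first):
[MP] p2 ⊢ (p2 → p2)
  [K]  ⊢ (p2 → (p2 → p2))
  [MP] p2 ⊢ p2
    [MP] p2 ⊢ (p2 → p2)
      [K]  ⊢ (p2 → (p2 → p2))
      [Hyp] p2 ⊢ p2
    [Hyp] p2 ⊢ p2

Result: YES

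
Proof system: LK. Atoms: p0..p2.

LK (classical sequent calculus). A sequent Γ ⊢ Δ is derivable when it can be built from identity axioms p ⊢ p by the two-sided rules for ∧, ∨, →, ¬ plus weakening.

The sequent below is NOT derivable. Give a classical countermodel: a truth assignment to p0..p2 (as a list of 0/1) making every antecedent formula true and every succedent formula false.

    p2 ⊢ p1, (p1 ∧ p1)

Truth-table refutation:
  v=000: Γ:[p2=F] Δ:[p1=F, (p1 ∧ p1)=F] refutes=False
  v=001: Γ:[p2=T] Δ:[p1=F, (p1 ∧ p1)=F] refutes=True  ← countermodel

Result: [0, 0, 1]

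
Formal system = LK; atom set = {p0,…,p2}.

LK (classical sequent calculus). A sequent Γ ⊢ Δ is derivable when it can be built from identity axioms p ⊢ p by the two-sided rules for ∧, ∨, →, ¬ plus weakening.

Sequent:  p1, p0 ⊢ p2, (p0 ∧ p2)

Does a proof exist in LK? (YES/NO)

Enumerate valuations to refute Γ ⊢ Δ:
  v=000: Γ:[p1=F, p0=F] Δ:[p2=F, (p0 ∧ p2)=F] refutes=False
  v=001: Γ:[p1=F, p0=F] Δ:[p2=T, (p0 ∧ p2)=F] refutes=False
  v=010: Γ:[p1=T, p0=F] Δ:[p2=F, (p0 ∧ p2)=F] refutes=False
  v=011: Γ:[p1=T, p0=F] Δ:[p2=T, (p0 ∧ p2)=F] refutes=False
  v=100: Γ:[p1=F, p0=T] Δ:[p2=F, (p0 ∧ p2)=F] refutes=False
  v=101: Γ:[p1=F, p0=T] Δ:[p2=T, (p0 ∧ p2)=T] refutes=False
  v=110: Γ:[p1=T, p0=T] Δ:[p2=F, (p0 ∧ p2)=F] refutes=True  ← countermodel

Result: NO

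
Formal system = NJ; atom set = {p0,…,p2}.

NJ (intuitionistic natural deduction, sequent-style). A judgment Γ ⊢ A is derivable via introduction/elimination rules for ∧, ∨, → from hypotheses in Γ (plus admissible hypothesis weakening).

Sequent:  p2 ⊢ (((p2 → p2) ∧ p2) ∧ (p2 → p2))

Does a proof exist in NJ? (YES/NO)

Proof tree:
[∧I] p2 ⊢ (((p2 → p2) ∧ p2) ∧ (p2 → p2))
  [∧I] p2 ⊢ ((p2 → p2) ∧ p2)
    [→I]  ⊢ (p2 → p2)
      [Ax] p2 ⊢ p2
    [Ax] p2 ⊢ p2
  [→I]  ⊢ (p2 → p2)
    [Ax] p2 ⊢ p2

Result: YES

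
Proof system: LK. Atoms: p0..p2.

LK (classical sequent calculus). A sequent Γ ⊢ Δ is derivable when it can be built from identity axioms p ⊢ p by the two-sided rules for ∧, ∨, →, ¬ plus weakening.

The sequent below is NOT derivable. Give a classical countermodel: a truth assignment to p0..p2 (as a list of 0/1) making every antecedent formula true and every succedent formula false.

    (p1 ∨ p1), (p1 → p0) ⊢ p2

Enumerate valuations to refute Γ ⊢ Δ:
  v=000: Γ:[(p1 ∨ p1)=F, (p1 → p0)=T] Δ:[p2=F] refutes=False
  v=001: Γ:[(p1 ∨ p1)=F, (p1 → p0)=T] Δ:[p2=T] refutes=False
  v=010: Γ:[(p1 ∨ p1)=T, (p1 → p0)=F] Δ:[p2=F] refutes=False
  v=011: Γ:[(p1 ∨ p1)=T, (p1 → p0)=F] Δ:[p2=T] refutes=False
  v=100: Γ:[(p1 ∨ p1)=F, (p1 → p0)=T] Δ:[p2=F] refutes=False
  v=101: Γ:[(p1 ∨ p1)=F, (p1 → p0)=T] Δ:[p2=T] refutes=False
  v=110: Γ:[(p1 ∨ p1)=T, (p1 → p0)=T] Δ:[p2=F] refutes=True  ← countermodel

Result: [1, 1, 0]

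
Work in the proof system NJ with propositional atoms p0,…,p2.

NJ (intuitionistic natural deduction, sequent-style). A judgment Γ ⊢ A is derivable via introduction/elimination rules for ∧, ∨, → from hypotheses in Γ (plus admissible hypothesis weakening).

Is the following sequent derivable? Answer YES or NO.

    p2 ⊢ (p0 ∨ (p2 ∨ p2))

Derivation (root first):
[∨I₂] p2 ⊢ (p0 ∨ (p2 ∨ p2))
  [∨I₁] p2 ⊢ (p2 ∨ p2)
    [Ax] p2 ⊢ p2

Result: YES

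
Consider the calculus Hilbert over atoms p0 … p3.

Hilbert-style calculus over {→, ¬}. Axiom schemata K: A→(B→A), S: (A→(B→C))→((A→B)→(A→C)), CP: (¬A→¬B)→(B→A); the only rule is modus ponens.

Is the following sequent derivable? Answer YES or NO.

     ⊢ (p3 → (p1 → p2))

Enumerate valuations to refute Γ ⊢ Δ:
  v=0000: Γ:[] Δ:[(p3 → (p1 → p2))=T] refutes=False
  v=0001: Γ:[] Δ:[(p3 → (p1 → p2))=T] refutes=False
  v=0010: Γ:[] Δ:[(p3 → (p1 → p2))=T] refutes=False
  v=0011: Γ:[] Δ:[(p3 → (p1 → p2))=T] refutes=False
  v=0100: Γ:[] Δ:[(p3 → (p1 → p2))=T] refutes=False
  v=0101: Γ:[] Δ:[(p3 → (p1 → p2))=F] refutes=True  ← countermodel

Result: NO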